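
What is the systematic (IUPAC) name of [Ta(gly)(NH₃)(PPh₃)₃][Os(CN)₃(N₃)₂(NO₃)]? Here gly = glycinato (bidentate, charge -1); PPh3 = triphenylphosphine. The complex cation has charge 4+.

Both ions are complex: the cation is named first with the plain metal name, the anion second with the -ate form; each ion's ligands are alphabetised independently.
The complex cation is given as 4+; its ligand charges sum to -1, so Ta = +5.
A 1:1 salt means the anion carries the equal and opposite charge, 4−.
Anion: ligand charges sum to -6; for the ion to be 4−, Os = +2.

ammine(glycinato)tris(triphenylphosphine)tantalum(V) diazidotricyanonitratoosmate(II)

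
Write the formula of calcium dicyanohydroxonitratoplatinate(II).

Ligands: 1 hydroxo (OH, -1), 2 cyano (CN, -1), 1 nitrato (NO3, -1). Ligand charge sum = -4.
With Pt in oxidation state +2, the complex ion is [Pt...]^2−.
Charge balance with calcium (+2) requires 1 complex ion per 1 calcium.

Ca[Pt(CN)2(NO3)(OH)]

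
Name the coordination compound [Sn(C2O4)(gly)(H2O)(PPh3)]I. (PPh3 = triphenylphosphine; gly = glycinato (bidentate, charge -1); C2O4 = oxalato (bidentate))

The 1 iodide counter-ion carries a total charge of -1, so each complex ion is 1+.
Ligand charges: 1×triphenylphosphine (neutral), 1×aqua (neutral), 1×glycinato (-1 each), 1×oxalato (-2 each); total -3. So Sn + (-3) = 1+, giving Sn = +4.
Ligands are named alphabetically: aqua before glycinato before oxalato before triphenylphosphine.

aqua(glycinato)oxalato(triphenylphosphine)tin(IV) iodide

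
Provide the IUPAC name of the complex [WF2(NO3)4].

difluorotetranitratotungsten(VI)

There is no counter-ion, so the complex is neutral overall.
Ligand charges: 2×fluoro (-1 each), 4×nitrato (-1 each); total -6. So W + (-6) = 0, giving W = +6.
Ligands are named alphabetically: fluoro before nitrato.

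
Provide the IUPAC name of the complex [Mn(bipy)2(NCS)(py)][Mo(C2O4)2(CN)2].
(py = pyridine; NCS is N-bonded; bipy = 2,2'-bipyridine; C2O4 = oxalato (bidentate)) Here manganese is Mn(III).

bis(2,2'-bipyridine)isothiocyanato(pyridine)manganese(III) dicyanodioxalatomolybdate(IV)

Both ions are complex: the cation is named first with the plain metal name, the anion second with the -ate form; each ion's ligands are alphabetised independently.
Mn is given as +3; the cation's ligand charges sum to -1, so the complex cation is 2+.
A 1:1 salt means the anion carries the equal and opposite charge, 2−.
Anion: ligand charges sum to -6; for the ion to be 2−, Mo = +4.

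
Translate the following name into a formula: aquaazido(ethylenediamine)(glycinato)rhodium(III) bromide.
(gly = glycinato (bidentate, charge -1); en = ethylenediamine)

Ligands: 1 azido (N3, -1), 1 glycinato (gly, -1), 1 ethylenediamine (en, neutral), 1 aqua (H2O, neutral). Ligand charge sum = -2.
With Rh in oxidation state +3, the complex ion is [Rh...]^1+.
Charge balance with bromide (-1) requires 1 complex ion per 1 bromide.

[Rh(en)(gly)(H2O)(N3)]Br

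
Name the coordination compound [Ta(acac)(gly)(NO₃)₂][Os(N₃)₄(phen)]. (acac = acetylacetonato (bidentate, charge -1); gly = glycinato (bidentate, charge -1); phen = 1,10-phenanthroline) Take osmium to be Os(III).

Both ions are complex: the cation is named first with the plain metal name, the anion second with the -ate form; each ion's ligands are alphabetised independently.
Os is given as +3; the anion's ligand charges sum to -4, so the complex anion is 1−.
A 1:1 salt means the cation carries the equal and opposite charge, 1+.
Cation: ligand charges sum to -4; for the ion to be 1+, Ta = +5.

(acetylacetonato)(glycinato)dinitratotantalum(V) tetraazido(1,10-phenanthroline)osmate(III)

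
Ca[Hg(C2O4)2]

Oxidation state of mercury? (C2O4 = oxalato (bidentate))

+2

1 calcium outside the brackets (+2 each) → the complex ion is 2−.
Ligand charges: 2×C2O4 = -4; sum -4.
Hg + (-4) = 2− ⇒ Hg is +2.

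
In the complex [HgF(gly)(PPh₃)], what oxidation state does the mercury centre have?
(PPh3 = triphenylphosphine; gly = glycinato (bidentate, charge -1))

+2

No counter-ion: the bracketed complex is neutral.
Ligand charges: 1×PPh3 neutral; 1×gly = -1; 1×F = -1; sum -2.
Hg + (-2) = 0 ⇒ Hg is +2.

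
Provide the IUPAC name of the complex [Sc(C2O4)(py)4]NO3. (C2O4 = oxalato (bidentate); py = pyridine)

oxalatotetrakis(pyridine)scandium(III) nitrate

The 1 nitrate counter-ion carries a total charge of -1, so each complex ion is 1+.
Ligand charges: 1×oxalato (-2 each), 4×pyridine (neutral); total -2. So Sc + (-2) = 1+, giving Sc = +3.
Ligands are named alphabetically: oxalato before pyridine.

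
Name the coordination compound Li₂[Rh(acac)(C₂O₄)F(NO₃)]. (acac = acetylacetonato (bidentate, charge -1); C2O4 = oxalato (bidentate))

The 2 lithium counter-ions carry a total charge of +2, so each complex ion is 2−.
Ligand charges: 1×fluoro (-1 each), 1×acetylacetonato (-1 each), 1×oxalato (-2 each), 1×nitrato (-1 each); total -5. So Rh + (-5) = 2−, giving Rh = +3.
Ligands are named alphabetically: acetylacetonato before fluoro before nitrato before oxalato.
The complex ion is anionic, so rhodium takes the -ate form rhodate(III).

lithium (acetylacetonato)fluoronitratooxalatorhodate(III)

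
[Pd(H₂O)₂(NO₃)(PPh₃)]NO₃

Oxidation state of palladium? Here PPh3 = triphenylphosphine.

+2

1 nitrate outside the brackets (-1 each) → the complex ion is 1+.
Ligand charges: 1×PPh3 neutral; 1×NO3 = -1; 2×H2O neutral; sum -1.
Pd + (-1) = 1+ ⇒ Pd is +2.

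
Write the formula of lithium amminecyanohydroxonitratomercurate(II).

Ligands: 1 cyano (CN, -1), 1 hydroxo (OH, -1), 1 nitrato (NO3, -1), 1 ammine (NH3, neutral). Ligand charge sum = -3.
Charge balance with lithium (+1) requires 1 complex ion per 1 lithium.

Li[Hg(CN)(NH3)(NO3)(OH)]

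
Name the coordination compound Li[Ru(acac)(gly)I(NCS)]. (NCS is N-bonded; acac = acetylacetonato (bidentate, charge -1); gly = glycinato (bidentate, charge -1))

lithium (acetylacetonato)(glycinato)iodoisothiocyanatoruthenate(III)

The 1 lithium counter-ion carries a total charge of +1, so each complex ion is 1−.
Ligand charges: 1×iodo (-1 each), 1×isothiocyanato (-1 each), 1×acetylacetonato (-1 each), 1×glycinato (-1 each); total -4. So Ru + (-4) = 1−, giving Ru = +3.
The complex ion is anionic, so ruthenium takes the -ate form ruthenate(III).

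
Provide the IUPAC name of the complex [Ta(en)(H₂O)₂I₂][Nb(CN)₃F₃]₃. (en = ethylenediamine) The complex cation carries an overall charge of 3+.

diaqua(ethylenediamine)diiodotantalum(V) tricyanotrifluoroniobate(V)

Both ions are complex: the cation is named first with the plain metal name, the anion second with the -ate form; each ion's ligands are alphabetised independently.
The complex cation is given as 3+; its ligand charges sum to -2, so Ta = +5.
With 3 anions per cation, each anion must be 3/3 = 1−.
Anion: ligand charges sum to -6; for the ion to be 1−, Nb = +5.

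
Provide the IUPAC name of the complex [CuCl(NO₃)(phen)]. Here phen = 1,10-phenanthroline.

There is no counter-ion, so the complex is neutral overall.
Ligand charges: 1×nitrato (-1 each), 1×1,10-phenanthroline (neutral), 1×chloro (-1 each); total -2. So Cu + (-2) = 0, giving Cu = +2.
Ligands are named alphabetically: chloro before nitrato before phenanthroline.

chloronitrato(1,10-phenanthroline)copper(II)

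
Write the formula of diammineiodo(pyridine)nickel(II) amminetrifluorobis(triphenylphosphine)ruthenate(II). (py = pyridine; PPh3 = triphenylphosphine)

Cation [Ni…]: ligand charges -1, Ni(II) ⇒ ion charge 1+.
Anion [Ru…]: ligand charges -3, Ru(II) ⇒ ion charge 1−.
One 1+ cation balances one 1− anion.

[NiI(NH3)2(py)][RuF3(NH3)(PPh3)2]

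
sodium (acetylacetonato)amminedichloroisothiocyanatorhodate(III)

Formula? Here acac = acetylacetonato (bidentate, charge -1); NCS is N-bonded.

Na[Rh(acac)Cl2(NCS)(NH3)]

Ligands: 2 chloro (Cl, -1), 1 acetylacetonato (acac, -1), 1 isothiocyanato (NCS, -1), 1 ammine (NH3, neutral). Ligand charge sum = -4.
With Rh in oxidation state +3, the complex ion is [Rh...]^1−.
Charge balance with sodium (+1) requires 1 complex ion per 1 sodium.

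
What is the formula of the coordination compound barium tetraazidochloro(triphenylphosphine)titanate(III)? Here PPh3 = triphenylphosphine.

Ba[TiCl(N3)4(PPh3)]

Ligands: 1 chloro (Cl, -1), 4 azido (N3, -1), 1 triphenylphosphine (PPh3, neutral). Ligand charge sum = -5.
Charge balance with barium (+2) requires 1 complex ion per 1 barium.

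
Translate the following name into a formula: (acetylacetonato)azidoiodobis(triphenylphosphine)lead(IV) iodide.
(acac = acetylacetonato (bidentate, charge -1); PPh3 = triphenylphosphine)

[Pb(acac)I(N3)(PPh3)2]I

Ligands: 1 azido (N3, -1), 1 acetylacetonato (acac, -1), 2 triphenylphosphine (PPh3, neutral), 1 iodo (I, -1). Ligand charge sum = -3.
With Pb in oxidation state +4, the complex ion is [Pb...]^1+.
Charge balance with iodide (-1) requires 1 complex ion per 1 iodide.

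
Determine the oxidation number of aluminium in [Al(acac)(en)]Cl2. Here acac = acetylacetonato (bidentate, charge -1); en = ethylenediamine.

2 chloride outside the brackets (-1 each) → the complex ion is 2+.
Ligand charges: 1×acac = -1; 1×en neutral; sum -1.
Al + (-1) = 2+ ⇒ Al is +3.

+3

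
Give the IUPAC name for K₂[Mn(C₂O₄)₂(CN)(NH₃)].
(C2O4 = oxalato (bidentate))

potassium amminecyanodioxalatomanganate(III)

The 2 potassium counter-ions carry a total charge of +2, so each complex ion is 2−.
Ligand charges: 2×oxalato (-2 each), 1×ammine (neutral), 1×cyano (-1 each); total -5. So Mn + (-5) = 2−, giving Mn = +3.
Ligands are named alphabetically: ammine before cyano before oxalato.
The complex ion is anionic, so manganese takes the -ate form manganate(III).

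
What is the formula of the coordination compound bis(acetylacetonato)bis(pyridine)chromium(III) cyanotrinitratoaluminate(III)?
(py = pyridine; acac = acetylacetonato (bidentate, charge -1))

Cation [Cr…]: ligand charges -2, Cr(III) ⇒ ion charge 1+.
Anion [Al…]: ligand charges -4, Al(III) ⇒ ion charge 1−.
One 1+ cation balances one 1− anion.

[Cr(acac)2(py)2][Al(CN)(NO3)3]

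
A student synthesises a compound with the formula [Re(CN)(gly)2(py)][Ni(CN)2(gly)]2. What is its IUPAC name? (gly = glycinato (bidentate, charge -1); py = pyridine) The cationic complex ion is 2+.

cyanobis(glycinato)(pyridine)rhenium(V) dicyano(glycinato)nickelate(II)

Both ions are complex: the cation is named first with the plain metal name, the anion second with the -ate form; each ion's ligands are alphabetised independently.
The complex cation is given as 2+; its ligand charges sum to -3, so Re = +5.
With 2 anions per cation, each anion must be 2/2 = 1−.
Anion: ligand charges sum to -3; for the ion to be 1−, Ni = +2.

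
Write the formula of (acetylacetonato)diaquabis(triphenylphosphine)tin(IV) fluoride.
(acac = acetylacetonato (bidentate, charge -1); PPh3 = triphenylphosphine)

Ligands: 1 acetylacetonato (acac, -1), 2 triphenylphosphine (PPh3, neutral), 2 aqua (H2O, neutral). Ligand charge sum = -1.
Charge balance with fluoride (-1) requires 1 complex ion per 3 fluoride.

[Sn(acac)(H2O)2(PPh3)2]F3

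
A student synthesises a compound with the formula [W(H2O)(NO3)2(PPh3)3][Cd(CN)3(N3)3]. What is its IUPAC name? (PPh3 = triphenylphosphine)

Both ions are complex: the cation is named first with the plain metal name, the anion second with the -ate form; each ion's ligands are alphabetised independently.
Cadmium is always +2 in its complexes; the anion's ligand charges sum to -6, so the complex anion is 4−.
A 1:1 salt means the cation carries the equal and opposite charge, 4+.
Cation: ligand charges sum to -2; for the ion to be 4+, W = +6.

aquadinitratotris(triphenylphosphine)tungsten(VI) triazidotricyanocadmate(II)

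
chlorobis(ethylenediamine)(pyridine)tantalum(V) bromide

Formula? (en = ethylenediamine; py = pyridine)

Ligands: 2 ethylenediamine (en, neutral), 1 pyridine (py, neutral), 1 chloro (Cl, -1). Ligand charge sum = -1.
With Ta in oxidation state +5, the complex ion is [Ta...]^4+.
Charge balance with bromide (-1) requires 1 complex ion per 4 bromide.

[TaCl(en)2(py)]Br4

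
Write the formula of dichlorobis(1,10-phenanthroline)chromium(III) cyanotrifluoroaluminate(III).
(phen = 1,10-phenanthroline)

[CrCl2(phen)2][Al(CN)F3]

Cation [Cr…]: ligand charges -2, Cr(III) ⇒ ion charge 1+.
Anion [Al…]: ligand charges -4, Al(III) ⇒ ion charge 1−.
One 1+ cation balances one 1− anion.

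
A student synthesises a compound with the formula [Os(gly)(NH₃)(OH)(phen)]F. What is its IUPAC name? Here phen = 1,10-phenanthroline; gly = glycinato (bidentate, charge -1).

ammine(glycinato)hydroxo(1,10-phenanthroline)osmium(III) fluoride

The 1 fluoride counter-ion carries a total charge of -1, so each complex ion is 1+.
Ligand charges: 1×ammine (neutral), 1×1,10-phenanthroline (neutral), 1×hydroxo (-1 each), 1×glycinato (-1 each); total -2. So Os + (-2) = 1+, giving Os = +3.
Ligands are named alphabetically: ammine before glycinato before hydroxo before phenanthroline.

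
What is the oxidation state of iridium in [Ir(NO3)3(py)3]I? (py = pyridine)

1 iodide outside the brackets (-1 each) → the complex ion is 1+.
Ligand charges: 3×NO3 = -3; 3×py neutral; sum -3.
Ir + (-3) = 1+ ⇒ Ir is +4.

+4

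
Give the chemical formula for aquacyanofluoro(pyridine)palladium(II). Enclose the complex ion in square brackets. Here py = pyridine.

[Pd(CN)F(H2O)(py)]

Ligands: 1 aqua (H2O, neutral), 1 fluoro (F, -1), 1 pyridine (py, neutral), 1 cyano (CN, -1). Ligand charge sum = -2.
With Pd in oxidation state +2, the complex ion is [Pd...].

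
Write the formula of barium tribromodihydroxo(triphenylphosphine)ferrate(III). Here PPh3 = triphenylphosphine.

Ligands: 1 triphenylphosphine (PPh3, neutral), 2 hydroxo (OH, -1), 3 bromo (Br, -1). Ligand charge sum = -5.
With Fe in oxidation state +3, the complex ion is [Fe...]^2−.
Charge balance with barium (+2) requires 1 complex ion per 1 barium.

Ba[FeBr3(OH)2(PPh3)]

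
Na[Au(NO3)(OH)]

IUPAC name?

The 1 sodium counter-ion carries a total charge of +1, so each complex ion is 1−.
Ligand charges: 1×nitrato (-1 each), 1×hydroxo (-1 each); total -2. So Au + (-2) = 1−, giving Au = +1.
Ligands are named alphabetically: hydroxo before nitrato.
The complex ion is anionic, so gold takes the -ate form aurate(I).

sodium hydroxonitratoaurate(I)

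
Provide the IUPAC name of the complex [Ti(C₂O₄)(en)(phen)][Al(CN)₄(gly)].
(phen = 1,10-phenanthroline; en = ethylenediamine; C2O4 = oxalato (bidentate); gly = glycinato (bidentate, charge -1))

(ethylenediamine)oxalato(1,10-phenanthroline)titanium(IV) tetracyano(glycinato)aluminate(III)

Aluminium is always +3 in its complexes; the anion's ligand charges sum to -5, so the complex anion is 2−.
A 1:1 salt means the cation carries the equal and opposite charge, 2+.
Cation: ligand charges sum to -2; for the ion to be 2+, Ti = +4.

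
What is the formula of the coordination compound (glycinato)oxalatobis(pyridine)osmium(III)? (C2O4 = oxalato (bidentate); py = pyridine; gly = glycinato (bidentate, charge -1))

Ligands: 1 oxalato (C2O4, -2), 2 pyridine (py, neutral), 1 glycinato (gly, -1). Ligand charge sum = -3.
With Os in oxidation state +3, the complex ion is [Os...].

[Os(C2O4)(gly)(py)2]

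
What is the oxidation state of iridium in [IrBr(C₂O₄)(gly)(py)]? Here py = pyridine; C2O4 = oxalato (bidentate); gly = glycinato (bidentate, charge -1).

+4

No counter-ion: the bracketed complex is neutral.
Ligand charges: 1×py neutral; 1×Br = -1; 1×C2O4 = -2; 1×gly = -1; sum -4.
Ir + (-4) = 0 ⇒ Ir is +4.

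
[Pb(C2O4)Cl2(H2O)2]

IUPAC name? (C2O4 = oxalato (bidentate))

diaquadichlorooxalatolead(IV)

There is no counter-ion, so the complex is neutral overall.
Ligand charges: 2×aqua (neutral), 1×oxalato (-2 each), 2×chloro (-1 each); total -4. So Pb + (-4) = 0, giving Pb = +4.
Ligands are named alphabetically: aqua before chloro before oxalato.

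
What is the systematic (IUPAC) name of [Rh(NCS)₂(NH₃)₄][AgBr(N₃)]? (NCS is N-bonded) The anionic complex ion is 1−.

The complex anion is given as 1−; its ligand charges sum to -2, so Ag = +1.
A 1:1 salt means the cation carries the equal and opposite charge, 1+.
Cation: ligand charges sum to -2; for the ion to be 1+, Rh = +3.

tetraamminediisothiocyanatorhodium(III) azidobromoargentate(I)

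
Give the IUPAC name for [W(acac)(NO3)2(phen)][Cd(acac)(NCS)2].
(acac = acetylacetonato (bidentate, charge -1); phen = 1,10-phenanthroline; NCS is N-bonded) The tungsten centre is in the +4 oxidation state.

(acetylacetonato)dinitrato(1,10-phenanthroline)tungsten(IV) (acetylacetonato)diisothiocyanatocadmate(II)

Both ions are complex: the cation is named first with the plain metal name, the anion second with the -ate form; each ion's ligands are alphabetised independently.
W is given as +4; the cation's ligand charges sum to -3, so the complex cation is 1+.
A 1:1 salt means the anion carries the equal and opposite charge, 1−.
Anion: ligand charges sum to -3; for the ion to be 1−, Cd = +2.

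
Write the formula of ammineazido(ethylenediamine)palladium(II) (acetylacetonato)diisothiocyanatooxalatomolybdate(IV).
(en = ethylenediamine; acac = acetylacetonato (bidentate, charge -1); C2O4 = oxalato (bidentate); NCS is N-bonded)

Cation [Pd…]: ligand charges -1, Pd(II) ⇒ ion charge 1+.
Anion [Mo…]: ligand charges -5, Mo(IV) ⇒ ion charge 1−.

[Pd(en)(N3)(NH3)][Mo(acac)(C2O4)(NCS)2]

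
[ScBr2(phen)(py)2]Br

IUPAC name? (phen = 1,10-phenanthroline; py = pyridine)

The 1 bromide counter-ion carries a total charge of -1, so each complex ion is 1+.
Ligand charges: 2×bromo (-1 each), 1×1,10-phenanthroline (neutral), 2×pyridine (neutral); total -2. So Sc + (-2) = 1+, giving Sc = +3.
Ligands are named alphabetically: bromo before phenanthroline before pyridine.

dibromo(1,10-phenanthroline)bis(pyridine)scandium(III) bromide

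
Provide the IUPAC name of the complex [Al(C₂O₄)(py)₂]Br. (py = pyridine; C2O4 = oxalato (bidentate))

oxalatobis(pyridine)aluminium(III) bromide

The 1 bromide counter-ion carries a total charge of -1, so each complex ion is 1+.
Ligand charges: 2×pyridine (neutral), 1×oxalato (-2 each); total -2. So Al + (-2) = 1+, giving Al = +3.
Ligands are named alphabetically: oxalato before pyridine.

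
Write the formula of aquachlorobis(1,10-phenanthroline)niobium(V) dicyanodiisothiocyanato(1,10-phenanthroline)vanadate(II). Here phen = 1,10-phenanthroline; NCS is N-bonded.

Cation [Nb…]: ligand charges -1, Nb(V) ⇒ ion charge 4+.
Anion [V…]: ligand charges -4, V(II) ⇒ ion charge 2−.
One 4+ cation requires 2 of the 2− anion.

[NbCl(H2O)(phen)2][V(CN)2(NCS)2(phen)]2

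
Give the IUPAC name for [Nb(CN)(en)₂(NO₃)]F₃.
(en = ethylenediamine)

The 3 fluoride counter-ions carry a total charge of -3, so each complex ion is 3+.
Ligand charges: 1×cyano (-1 each), 2×ethylenediamine (neutral), 1×nitrato (-1 each); total -2. So Nb + (-2) = 3+, giving Nb = +5.
Ligands are named alphabetically: cyano before ethylenediamine before nitrato.

cyanobis(ethylenediamine)nitratoniobium(V) fluoride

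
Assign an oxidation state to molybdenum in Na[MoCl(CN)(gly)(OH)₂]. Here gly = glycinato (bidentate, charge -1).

+4

1 sodium outside the brackets (+1 each) → the complex ion is 1−.
Ligand charges: 1×Cl = -1; 1×gly = -1; 2×OH = -2; 1×CN = -1; sum -5.
Mo + (-5) = 1− ⇒ Mo is +4.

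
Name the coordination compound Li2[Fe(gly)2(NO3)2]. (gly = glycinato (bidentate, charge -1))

The 2 lithium counter-ions carry a total charge of +2, so each complex ion is 2−.
Ligand charges: 2×nitrato (-1 each), 2×glycinato (-1 each); total -4. So Fe + (-4) = 2−, giving Fe = +2.
Ligands are named alphabetically: glycinato before nitrato.
The complex ion is anionic, so iron takes the -ate form ferrate(II).

lithium bis(glycinato)dinitratoferrate(II)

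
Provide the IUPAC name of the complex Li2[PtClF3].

The 2 lithium counter-ions carry a total charge of +2, so each complex ion is 2−.
Ligand charges: 1×chloro (-1 each), 3×fluoro (-1 each); total -4. So Pt + (-4) = 2−, giving Pt = +2.
The complex ion is anionic, so platinum takes the -ate form platinate(II).

lithium chlorotrifluoroplatinate(II)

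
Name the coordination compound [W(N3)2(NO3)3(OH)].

diazidohydroxotrinitratotungsten(VI)

There is no counter-ion, so the complex is neutral overall.
Ligand charges: 1×hydroxo (-1 each), 3×nitrato (-1 each), 2×azido (-1 each); total -6. So W + (-6) = 0, giving W = +6.
Ligands are named alphabetically: azido before hydroxo before nitrato.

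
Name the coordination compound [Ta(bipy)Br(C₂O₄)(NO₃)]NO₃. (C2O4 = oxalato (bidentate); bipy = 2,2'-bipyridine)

The 1 nitrate counter-ion carries a total charge of -1, so each complex ion is 1+.
Ligand charges: 1×bromo (-1 each), 1×nitrato (-1 each), 1×oxalato (-2 each), 1×2,2'-bipyridine (neutral); total -4. So Ta + (-4) = 1+, giving Ta = +5.
Ligands are named alphabetically: bipyridine before bromo before nitrato before oxalato.

(2,2'-bipyridine)bromonitratooxalatotantalum(V) nitrate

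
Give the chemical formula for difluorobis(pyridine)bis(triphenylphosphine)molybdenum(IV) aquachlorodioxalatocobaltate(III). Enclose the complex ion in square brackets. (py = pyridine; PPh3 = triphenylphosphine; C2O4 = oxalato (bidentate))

[MoF2(PPh3)2(py)2][Co(C2O4)2Cl(H2O)]

Cation [Mo…]: ligand charges -2, Mo(IV) ⇒ ion charge 2+.
Anion [Co…]: ligand charges -5, Co(III) ⇒ ion charge 2−.
One 2+ cation balances one 2− anion.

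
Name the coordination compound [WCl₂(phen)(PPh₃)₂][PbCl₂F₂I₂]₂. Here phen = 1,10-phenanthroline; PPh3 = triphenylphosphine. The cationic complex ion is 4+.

dichloro(1,10-phenanthroline)bis(triphenylphosphine)tungsten(VI) dichlorodifluorodiiodoplumbate(IV)

Both ions are complex: the cation is named first with the plain metal name, the anion second with the -ate form; each ion's ligands are alphabetised independently.
The complex cation is given as 4+; its ligand charges sum to -2, so W = +6.
With 2 anions per cation, each anion must be 4/2 = 2−.
Anion: ligand charges sum to -6; for the ion to be 2−, Pb = +4.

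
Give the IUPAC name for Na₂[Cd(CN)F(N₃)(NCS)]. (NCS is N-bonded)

sodium azidocyanofluoroisothiocyanatocadmate(II)

The 2 sodium counter-ions carry a total charge of +2, so each complex ion is 2−.
Ligand charges: 1×fluoro (-1 each), 1×isothiocyanato (-1 each), 1×cyano (-1 each), 1×azido (-1 each); total -4. So Cd + (-4) = 2−, giving Cd = +2.
Ligands are named alphabetically: azido before cyano before fluoro before isothiocyanato.
The complex ion is anionic, so cadmium takes the -ate form cadmate(II).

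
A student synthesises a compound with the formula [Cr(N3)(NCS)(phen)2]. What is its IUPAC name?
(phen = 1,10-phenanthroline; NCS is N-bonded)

azidoisothiocyanatobis(1,10-phenanthroline)chromium(II)

There is no counter-ion, so the complex is neutral overall.
Ligand charges: 2×1,10-phenanthroline (neutral), 1×isothiocyanato (-1 each), 1×azido (-1 each); total -2. So Cr + (-2) = 0, giving Cr = +2.
Ligands are named alphabetically: azido before isothiocyanato before phenanthroline.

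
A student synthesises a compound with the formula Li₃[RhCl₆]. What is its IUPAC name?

lithium hexachlororhodate(III)

The 3 lithium counter-ions carry a total charge of +3, so each complex ion is 3−.
Ligand charges: 6×chloro (-1 each); total -6. So Rh + (-6) = 3−, giving Rh = +3.
The complex ion is anionic, so rhodium takes the -ate form rhodate(III).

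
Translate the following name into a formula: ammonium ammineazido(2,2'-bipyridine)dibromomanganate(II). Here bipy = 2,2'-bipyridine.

NH4[Mn(bipy)Br2(N3)(NH3)]

Ligands: 1 2,2'-bipyridine (bipy, neutral), 2 bromo (Br, -1), 1 azido (N3, -1), 1 ammine (NH3, neutral). Ligand charge sum = -3.
With Mn in oxidation state +2, the complex ion is [Mn...]^1−.
Charge balance with ammonium (+1) requires 1 complex ion per 1 ammonium.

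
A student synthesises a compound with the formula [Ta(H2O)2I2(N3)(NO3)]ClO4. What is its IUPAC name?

The 1 perchlorate counter-ion carries a total charge of -1, so each complex ion is 1+.
Ligand charges: 2×aqua (neutral), 1×azido (-1 each), 1×nitrato (-1 each), 2×iodo (-1 each); total -4. So Ta + (-4) = 1+, giving Ta = +5.
Ligands are named alphabetically: aqua before azido before iodo before nitrato.

diaquaazidodiiodonitratotantalum(V) perchlorate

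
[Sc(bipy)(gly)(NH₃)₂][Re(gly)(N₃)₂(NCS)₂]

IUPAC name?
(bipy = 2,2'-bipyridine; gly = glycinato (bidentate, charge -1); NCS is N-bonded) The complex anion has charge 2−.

Both ions are complex: the cation is named first with the plain metal name, the anion second with the -ate form; each ion's ligands are alphabetised independently.
The complex anion is given as 2−; its ligand charges sum to -5, so Re = +3.
A 1:1 salt means the cation carries the equal and opposite charge, 2+.
Cation: ligand charges sum to -1; for the ion to be 2+, Sc = +3.

diammine(2,2'-bipyridine)(glycinato)scandium(III) diazido(glycinato)diisothiocyanatorhenate(III)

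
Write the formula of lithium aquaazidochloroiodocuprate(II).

Li[CuCl(H2O)I(N3)]

Ligands: 1 azido (N3, -1), 1 chloro (Cl, -1), 1 aqua (H2O, neutral), 1 iodo (I, -1). Ligand charge sum = -3.
Charge balance with lithium (+1) requires 1 complex ion per 1 lithium.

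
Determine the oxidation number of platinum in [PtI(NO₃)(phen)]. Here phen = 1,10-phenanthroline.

+2

No counter-ion: the bracketed complex is neutral.
Ligand charges: 1×I = -1; 1×NO3 = -1; 1×phen neutral; sum -2.
Pt + (-2) = 0 ⇒ Pt is +2.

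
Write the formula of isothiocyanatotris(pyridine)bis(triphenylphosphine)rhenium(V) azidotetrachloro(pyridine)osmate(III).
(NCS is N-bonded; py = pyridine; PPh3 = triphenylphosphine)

Cation [Re…]: ligand charges -1, Re(V) ⇒ ion charge 4+.
Anion [Os…]: ligand charges -5, Os(III) ⇒ ion charge 2−.
One 4+ cation requires 2 of the 2− anion.

[Re(NCS)(PPh3)2(py)3][OsCl4(N3)(py)]2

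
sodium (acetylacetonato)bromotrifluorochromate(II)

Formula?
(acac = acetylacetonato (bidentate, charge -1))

Na3[Cr(acac)BrF3]

Ligands: 3 fluoro (F, -1), 1 acetylacetonato (acac, -1), 1 bromo (Br, -1). Ligand charge sum = -5.
With Cr in oxidation state +2, the complex ion is [Cr...]^3−.
Charge balance with sodium (+1) requires 1 complex ion per 3 sodium.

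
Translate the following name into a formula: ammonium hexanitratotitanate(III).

(NH4)3[Ti(NO3)6]

Ligands: 6 nitrato (NO3, -1). Ligand charge sum = -6.
Charge balance with ammonium (+1) requires 1 complex ion per 3 ammonium.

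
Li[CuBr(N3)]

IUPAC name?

lithium azidobromocuprate(I)

The 1 lithium counter-ion carries a total charge of +1, so each complex ion is 1−.
Ligand charges: 1×bromo (-1 each), 1×azido (-1 each); total -2. So Cu + (-2) = 1−, giving Cu = +1.
Ligands are named alphabetically: azido before bromo.
The complex ion is anionic, so copper takes the -ate form cuprate(I).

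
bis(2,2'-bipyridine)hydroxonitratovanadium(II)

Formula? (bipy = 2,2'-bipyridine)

Ligands: 1 hydroxo (OH, -1), 1 nitrato (NO3, -1), 2 2,2'-bipyridine (bipy, neutral). Ligand charge sum = -2.
With V in oxidation state +2, the complex ion is [V...].

[V(bipy)2(NO3)(OH)]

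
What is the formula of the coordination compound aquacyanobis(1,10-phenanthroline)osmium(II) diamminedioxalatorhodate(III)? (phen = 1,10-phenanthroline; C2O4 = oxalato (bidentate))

[Os(CN)(H2O)(phen)2][Rh(C2O4)2(NH3)2]

Cation [Os…]: ligand charges -1, Os(II) ⇒ ion charge 1+.
Anion [Rh…]: ligand charges -4, Rh(III) ⇒ ion charge 1−.
One 1+ cation balances one 1− anion.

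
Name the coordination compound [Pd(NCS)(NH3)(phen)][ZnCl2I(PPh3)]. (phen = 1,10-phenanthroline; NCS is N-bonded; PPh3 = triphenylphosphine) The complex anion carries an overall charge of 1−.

Both ions are complex: the cation is named first with the plain metal name, the anion second with the -ate form; each ion's ligands are alphabetised independently.
The complex anion is given as 1−; its ligand charges sum to -3, so Zn = +2.
A 1:1 salt means the cation carries the equal and opposite charge, 1+.
Cation: ligand charges sum to -1; for the ion to be 1+, Pd = +2.

ammineisothiocyanato(1,10-phenanthroline)palladium(II) dichloroiodo(triphenylphosphine)zincate(II)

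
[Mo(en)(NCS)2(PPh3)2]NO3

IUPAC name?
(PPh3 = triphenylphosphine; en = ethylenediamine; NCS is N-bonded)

The 1 nitrate counter-ion carries a total charge of -1, so each complex ion is 1+.
Ligand charges: 2×triphenylphosphine (neutral), 1×ethylenediamine (neutral), 2×isothiocyanato (-1 each); total -2. So Mo + (-2) = 1+, giving Mo = +3.
Ligands are named alphabetically: ethylenediamine before isothiocyanato before triphenylphosphine.

(ethylenediamine)diisothiocyanatobis(triphenylphosphine)molybdenum(III) nitrate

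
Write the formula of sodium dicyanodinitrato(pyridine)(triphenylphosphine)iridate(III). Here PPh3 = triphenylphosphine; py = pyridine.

Ligands: 1 triphenylphosphine (PPh3, neutral), 2 cyano (CN, -1), 1 pyridine (py, neutral), 2 nitrato (NO3, -1). Ligand charge sum = -4.
With Ir in oxidation state +3, the complex ion is [Ir...]^1−.
Charge balance with sodium (+1) requires 1 complex ion per 1 sodium.

Na[Ir(CN)2(NO3)2(PPh3)(py)]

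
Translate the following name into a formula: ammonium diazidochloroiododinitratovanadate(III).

(NH4)3[VClI(N3)2(NO3)2]

Ligands: 1 chloro (Cl, -1), 1 iodo (I, -1), 2 nitrato (NO3, -1), 2 azido (N3, -1). Ligand charge sum = -6.
With V in oxidation state +3, the complex ion is [V...]^3−.
Charge balance with ammonium (+1) requires 1 complex ion per 3 ammonium.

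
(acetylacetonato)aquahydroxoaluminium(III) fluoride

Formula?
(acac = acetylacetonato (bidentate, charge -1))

[Al(acac)(H2O)(OH)]F

Ligands: 1 aqua (H2O, neutral), 1 acetylacetonato (acac, -1), 1 hydroxo (OH, -1). Ligand charge sum = -2.
Charge balance with fluoride (-1) requires 1 complex ion per 1 fluoride.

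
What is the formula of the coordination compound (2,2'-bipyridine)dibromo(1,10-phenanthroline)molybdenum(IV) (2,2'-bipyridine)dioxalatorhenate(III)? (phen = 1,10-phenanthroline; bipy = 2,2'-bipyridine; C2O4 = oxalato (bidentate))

[Mo(bipy)Br2(phen)][Re(bipy)(C2O4)2]2

Cation [Mo…]: ligand charges -2, Mo(IV) ⇒ ion charge 2+.
Anion [Re…]: ligand charges -4, Re(III) ⇒ ion charge 1−.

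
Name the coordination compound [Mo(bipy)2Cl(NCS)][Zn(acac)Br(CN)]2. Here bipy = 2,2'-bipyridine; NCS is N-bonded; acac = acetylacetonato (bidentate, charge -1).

bis(2,2'-bipyridine)chloroisothiocyanatomolybdenum(IV) (acetylacetonato)bromocyanozincate(II)

Both ions are complex: the cation is named first with the plain metal name, the anion second with the -ate form; each ion's ligands are alphabetised independently.
Zinc is always +2 in its complexes; the anion's ligand charges sum to -3, so the complex anion is 1−.
With 2 anions per cation, the cation must be 2×1 = 2+.
Cation: ligand charges sum to -2; for the ion to be 2+, Mo = +4.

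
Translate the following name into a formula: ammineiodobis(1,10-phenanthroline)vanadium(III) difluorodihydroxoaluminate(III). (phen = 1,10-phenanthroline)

Cation [V…]: ligand charges -1, V(III) ⇒ ion charge 2+.
Anion [Al…]: ligand charges -4, Al(III) ⇒ ion charge 1−.
One 2+ cation requires 2 of the 1− anion.

[VI(NH3)(phen)2][AlF2(OH)2]2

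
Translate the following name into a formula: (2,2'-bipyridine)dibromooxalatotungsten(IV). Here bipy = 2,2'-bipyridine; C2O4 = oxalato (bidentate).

[W(bipy)Br2(C2O4)]

Ligands: 1 2,2'-bipyridine (bipy, neutral), 2 bromo (Br, -1), 1 oxalato (C2O4, -2). Ligand charge sum = -4.
With W in oxidation state +4, the complex ion is [W...].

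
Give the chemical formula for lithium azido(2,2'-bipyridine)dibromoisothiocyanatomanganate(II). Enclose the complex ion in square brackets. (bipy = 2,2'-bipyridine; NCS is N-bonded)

Li2[Mn(bipy)Br2(N3)(NCS)]

Ligands: 1 2,2'-bipyridine (bipy, neutral), 1 isothiocyanato (NCS, -1), 2 bromo (Br, -1), 1 azido (N3, -1). Ligand charge sum = -4.
With Mn in oxidation state +2, the complex ion is [Mn...]^2−.
Charge balance with lithium (+1) requires 1 complex ion per 2 lithium.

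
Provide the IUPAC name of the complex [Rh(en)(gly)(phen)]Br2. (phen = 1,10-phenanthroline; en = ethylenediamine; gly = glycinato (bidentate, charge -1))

The 2 bromide counter-ions carry a total charge of -2, so each complex ion is 2+.
Ligand charges: 1×1,10-phenanthroline (neutral), 1×ethylenediamine (neutral), 1×glycinato (-1 each); total -1. So Rh + (-1) = 2+, giving Rh = +3.
Ligands are named alphabetically: ethylenediamine before glycinato before phenanthroline.

(ethylenediamine)(glycinato)(1,10-phenanthroline)rhodium(III) bromide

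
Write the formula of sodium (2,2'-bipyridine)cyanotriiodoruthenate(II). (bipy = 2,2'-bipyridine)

Na2[Ru(bipy)(CN)I3]

Ligands: 1 2,2'-bipyridine (bipy, neutral), 3 iodo (I, -1), 1 cyano (CN, -1). Ligand charge sum = -4.
Charge balance with sodium (+1) requires 1 complex ion per 2 sodium.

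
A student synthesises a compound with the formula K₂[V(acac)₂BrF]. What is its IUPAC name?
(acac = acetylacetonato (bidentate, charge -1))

potassium bis(acetylacetonato)bromofluorovanadate(II)

The 2 potassium counter-ions carry a total charge of +2, so each complex ion is 2−.
Ligand charges: 1×bromo (-1 each), 1×fluoro (-1 each), 2×acetylacetonato (-1 each); total -4. So V + (-4) = 2−, giving V = +2.
Ligands are named alphabetically: acetylacetonato before bromo before fluoro.
The complex ion is anionic, so vanadium takes the -ate form vanadate(II).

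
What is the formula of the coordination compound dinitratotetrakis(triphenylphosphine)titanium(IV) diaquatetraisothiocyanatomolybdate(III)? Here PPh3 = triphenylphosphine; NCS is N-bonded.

[Ti(NO3)2(PPh3)4][Mo(H2O)2(NCS)4]2

Cation [Ti…]: ligand charges -2, Ti(IV) ⇒ ion charge 2+.
Anion [Mo…]: ligand charges -4, Mo(III) ⇒ ion charge 1−.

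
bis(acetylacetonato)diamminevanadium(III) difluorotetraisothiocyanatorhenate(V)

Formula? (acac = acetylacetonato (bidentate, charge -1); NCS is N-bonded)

[V(acac)2(NH3)2][ReF2(NCS)4]

Cation [V…]: ligand charges -2, V(III) ⇒ ion charge 1+.
Anion [Re…]: ligand charges -6, Re(V) ⇒ ion charge 1−.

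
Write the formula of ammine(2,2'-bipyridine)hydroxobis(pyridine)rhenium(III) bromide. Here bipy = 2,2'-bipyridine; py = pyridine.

Ligands: 1 hydroxo (OH, -1), 1 ammine (NH3, neutral), 1 2,2'-bipyridine (bipy, neutral), 2 pyridine (py, neutral). Ligand charge sum = -1.
With Re in oxidation state +3, the complex ion is [Re...]^2+.
Charge balance with bromide (-1) requires 1 complex ion per 2 bromide.

[Re(bipy)(NH3)(OH)(py)2]Br2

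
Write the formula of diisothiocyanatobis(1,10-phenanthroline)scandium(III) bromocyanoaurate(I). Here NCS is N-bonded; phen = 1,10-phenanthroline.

Cation [Sc…]: ligand charges -2, Sc(III) ⇒ ion charge 1+.
Anion [Au…]: ligand charges -2, Au(I) ⇒ ion charge 1−.

[Sc(NCS)2(phen)2][AuBr(CN)]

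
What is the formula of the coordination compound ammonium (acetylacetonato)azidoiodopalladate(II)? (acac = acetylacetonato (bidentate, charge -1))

Ligands: 1 acetylacetonato (acac, -1), 1 iodo (I, -1), 1 azido (N3, -1). Ligand charge sum = -3.
With Pd in oxidation state +2, the complex ion is [Pd...]^1−.
Charge balance with ammonium (+1) requires 1 complex ion per 1 ammonium.

NH4[Pd(acac)I(N3)]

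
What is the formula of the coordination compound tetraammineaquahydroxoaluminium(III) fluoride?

Ligands: 1 hydroxo (OH, -1), 4 ammine (NH3, neutral), 1 aqua (H2O, neutral). Ligand charge sum = -1.
Charge balance with fluoride (-1) requires 1 complex ion per 2 fluoride.

[Al(H2O)(NH3)4(OH)]F2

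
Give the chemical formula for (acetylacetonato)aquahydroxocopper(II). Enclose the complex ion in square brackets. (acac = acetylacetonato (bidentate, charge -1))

[Cu(acac)(H2O)(OH)]

Ligands: 1 aqua (H2O, neutral), 1 hydroxo (OH, -1), 1 acetylacetonato (acac, -1). Ligand charge sum = -2.
With Cu in oxidation state +2, the complex ion is [Cu...].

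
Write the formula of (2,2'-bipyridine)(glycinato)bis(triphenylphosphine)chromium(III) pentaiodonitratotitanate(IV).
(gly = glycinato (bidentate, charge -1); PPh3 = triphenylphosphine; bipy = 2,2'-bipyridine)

Cation [Cr…]: ligand charges -1, Cr(III) ⇒ ion charge 2+.
Anion [Ti…]: ligand charges -6, Ti(IV) ⇒ ion charge 2−.

[Cr(bipy)(gly)(PPh3)2][TiI5(NO3)]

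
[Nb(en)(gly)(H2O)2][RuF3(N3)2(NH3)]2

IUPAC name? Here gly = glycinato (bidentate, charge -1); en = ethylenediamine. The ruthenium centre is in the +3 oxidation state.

Both ions are complex: the cation is named first with the plain metal name, the anion second with the -ate form; each ion's ligands are alphabetised independently.
Ru is given as +3; the anion's ligand charges sum to -5, so the complex anion is 2−.
With 2 anions per cation, the cation must be 2×2 = 4+.
Cation: ligand charges sum to -1; for the ion to be 4+, Nb = +5.

diaqua(ethylenediamine)(glycinato)niobium(V) amminediazidotrifluororuthenate(III)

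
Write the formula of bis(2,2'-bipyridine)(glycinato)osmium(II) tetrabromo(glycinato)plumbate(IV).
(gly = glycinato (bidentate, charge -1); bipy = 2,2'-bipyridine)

Cation [Os…]: ligand charges -1, Os(II) ⇒ ion charge 1+.
Anion [Pb…]: ligand charges -5, Pb(IV) ⇒ ion charge 1−.
One 1+ cation balances one 1− anion.

[Os(bipy)2(gly)][PbBr4(gly)]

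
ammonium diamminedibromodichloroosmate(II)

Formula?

(NH4)2[OsBr2Cl2(NH3)2]

Ligands: 2 chloro (Cl, -1), 2 ammine (NH3, neutral), 2 bromo (Br, -1). Ligand charge sum = -4.
Charge balance with ammonium (+1) requires 1 complex ion per 2 ammonium.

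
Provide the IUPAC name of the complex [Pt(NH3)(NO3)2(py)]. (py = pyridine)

There is no counter-ion, so the complex is neutral overall.
Ligand charges: 1×pyridine (neutral), 1×ammine (neutral), 2×nitrato (-1 each); total -2. So Pt + (-2) = 0, giving Pt = +2.
Ligands are named alphabetically: ammine before nitrato before pyridine.

amminedinitrato(pyridine)platinum(II)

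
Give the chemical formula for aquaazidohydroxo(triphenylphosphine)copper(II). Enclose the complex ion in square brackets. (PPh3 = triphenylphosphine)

[Cu(H2O)(N3)(OH)(PPh3)]

Ligands: 1 aqua (H2O, neutral), 1 hydroxo (OH, -1), 1 triphenylphosphine (PPh3, neutral), 1 azido (N3, -1). Ligand charge sum = -2.
With Cu in oxidation state +2, the complex ion is [Cu...].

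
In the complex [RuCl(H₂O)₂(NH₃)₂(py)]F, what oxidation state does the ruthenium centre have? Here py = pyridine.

+2

1 fluoride outside the brackets (-1 each) → the complex ion is 1+.
Ligand charges: 1×py neutral; 2×NH3 neutral; 1×Cl = -1; 2×H2O neutral; sum -1.
Ru + (-1) = 1+ ⇒ Ru is +2.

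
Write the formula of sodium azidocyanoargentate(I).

Ligands: 1 azido (N3, -1), 1 cyano (CN, -1). Ligand charge sum = -2.
Charge balance with sodium (+1) requires 1 complex ion per 1 sodium.

Na[Ag(CN)(N3)]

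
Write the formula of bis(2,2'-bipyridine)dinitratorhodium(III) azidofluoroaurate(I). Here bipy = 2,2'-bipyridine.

[Rh(bipy)2(NO3)2][AuF(N3)]

Cation [Rh…]: ligand charges -2, Rh(III) ⇒ ion charge 1+.
Anion [Au…]: ligand charges -2, Au(I) ⇒ ion charge 1−.
One 1+ cation balances one 1− anion.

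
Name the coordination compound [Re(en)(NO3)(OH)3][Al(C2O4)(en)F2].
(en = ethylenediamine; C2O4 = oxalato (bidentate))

Aluminium is always +3 in its complexes; the anion's ligand charges sum to -4, so the complex anion is 1−.
A 1:1 salt means the cation carries the equal and opposite charge, 1+.
Cation: ligand charges sum to -4; for the ion to be 1+, Re = +5.

(ethylenediamine)trihydroxonitratorhenium(V) (ethylenediamine)difluorooxalatoaluminate(III)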